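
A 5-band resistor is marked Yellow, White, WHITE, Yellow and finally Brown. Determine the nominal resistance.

4990000 Ω

Yellow → 4 (first significant figure)
White → 9 (second significant figure)
White → 9 (third significant figure)
Yellow → ×10^4 multiplier
499 × 10000 = 4990000 Ω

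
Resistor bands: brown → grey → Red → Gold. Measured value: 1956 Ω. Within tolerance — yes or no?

no

Brown → 1 (first significant figure)
Grey → 8 (second significant figure)
Red → ×10^2 multiplier
Gold → ±5% tolerance
18 × 100 = 1800 Ω
Allowed range: 1710 Ω to 1890 Ω.
1956 Ω lies outside that range.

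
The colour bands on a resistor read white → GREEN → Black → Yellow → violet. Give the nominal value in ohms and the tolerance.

9500000 Ω ±0.1%

White → 9 (first significant figure)
Green → 5 (second significant figure)
Black → 0 (third significant figure)
Yellow → ×10^4 multiplier
Violet → ±0.1% tolerance
950 × 10000 = 9500000 Ω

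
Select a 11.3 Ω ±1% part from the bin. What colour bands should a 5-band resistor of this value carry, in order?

11.3 Ω = 113 × 10^-1.
1 → brown
1 → brown
3 → orange
Multiplier 10^-1 → gold.
±1% tolerance → brown.

brown, brown, orange, gold, brown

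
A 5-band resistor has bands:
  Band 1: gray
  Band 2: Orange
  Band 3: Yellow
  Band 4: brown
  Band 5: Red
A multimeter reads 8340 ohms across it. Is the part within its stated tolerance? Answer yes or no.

Grey → 8 (first significant figure)
Orange → 3 (second significant figure)
Yellow → 4 (third significant figure)
Brown → ×10 multiplier
Red → ±2% tolerance
834 × 10 = 8340 Ω
Allowed range: 8173.2 Ω to 8506.8 Ω.
8340 ohms lies inside that range.

yes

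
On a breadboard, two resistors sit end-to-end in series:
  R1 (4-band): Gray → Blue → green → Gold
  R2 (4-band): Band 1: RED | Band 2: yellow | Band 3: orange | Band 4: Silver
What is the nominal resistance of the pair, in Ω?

8624000 Ω

R1: grey, blue → 86; green ×10^5 → 8600000 Ω.
R2: red, yellow → 24; orange ×10^3 → 24000 Ω.
Series: 8600000 + 24000 = 8624000 Ω.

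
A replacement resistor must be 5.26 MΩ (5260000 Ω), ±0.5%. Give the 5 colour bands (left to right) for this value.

5260000 Ω = 526 × 10^4.
5 → green
2 → red
6 → blue
Multiplier 10^4 → yellow.
±0.5% tolerance → green.

green, red, blue, yellow, green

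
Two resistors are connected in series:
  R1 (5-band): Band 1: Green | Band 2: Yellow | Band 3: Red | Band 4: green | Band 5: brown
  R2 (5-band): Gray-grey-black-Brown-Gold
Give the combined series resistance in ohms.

R1: green, yellow, red → 542; green ×10^5 → 54200000 Ω.
R2: grey, grey, black → 880; brown ×10 → 8800 Ω.
Series: 54200000 + 8800 = 54208800 Ω.

54208800 Ω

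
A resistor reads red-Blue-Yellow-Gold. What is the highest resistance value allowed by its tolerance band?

Red → 2 (first significant figure)
Blue → 6 (second significant figure)
Yellow → ×10^4 multiplier
Gold → ±5% tolerance
26 × 10000 = 260000 Ω
Highest = 260000 × (1 + 5/100) = 273000 Ω.

273000 Ω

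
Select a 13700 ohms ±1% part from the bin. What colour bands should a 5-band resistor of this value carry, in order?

brown, orange, violet, red, brown

13700 Ω = 137 × 10^2.
1 → brown
3 → orange
7 → violet
Multiplier 10^2 → red.
±1% tolerance → brown.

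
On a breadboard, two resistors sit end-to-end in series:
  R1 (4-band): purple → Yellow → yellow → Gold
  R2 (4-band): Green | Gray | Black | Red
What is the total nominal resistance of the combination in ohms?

R1: violet, yellow → 74; yellow ×10^4 → 740000 Ω.
R2: green, grey → 58; black ×1 → 58 Ω.
Series: 740000 + 58 = 740058 Ω.

740058 Ω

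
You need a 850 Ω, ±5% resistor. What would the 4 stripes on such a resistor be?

850 Ω = 85 × 10^1.
8 → grey
5 → green
Multiplier 10^1 → brown.
±5% tolerance → gold.

grey, green, brown, gold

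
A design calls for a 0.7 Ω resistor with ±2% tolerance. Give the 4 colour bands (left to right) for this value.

0.7 Ω = 70 × 10^-2.
7 → violet
0 → black
Multiplier 10^-2 → silver.
±2% tolerance → red.

violet, black, silver, red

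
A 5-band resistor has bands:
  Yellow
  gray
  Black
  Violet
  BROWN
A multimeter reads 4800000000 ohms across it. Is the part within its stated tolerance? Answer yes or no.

Yellow → 4 (first significant figure)
Grey → 8 (second significant figure)
Black → 0 (third significant figure)
Violet → ×10^7 multiplier
Brown → ±1% tolerance
480 × 10000000 = 4800000000 Ω
Allowed range: 4752000000 Ω to 4848000000 Ω.
4800000000 ohms lies inside that range.

yes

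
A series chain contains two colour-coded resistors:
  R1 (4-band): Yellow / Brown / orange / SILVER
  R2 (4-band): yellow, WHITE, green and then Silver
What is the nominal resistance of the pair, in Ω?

4941000 Ω

R1: yellow, brown → 41; orange ×10^3 → 41000 Ω.
R2: yellow, white → 49; green ×10^5 → 4900000 Ω.
Series: 41000 + 4900000 = 4941000 Ω.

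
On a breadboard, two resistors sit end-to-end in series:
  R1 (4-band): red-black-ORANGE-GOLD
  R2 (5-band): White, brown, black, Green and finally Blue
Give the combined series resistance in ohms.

91020000 Ω

R1: red, black → 20; orange ×10^3 → 20000 Ω.
R2: white, brown, black → 910; green ×10^5 → 91000000 Ω.
Series: 20000 + 91000000 = 91020000 Ω.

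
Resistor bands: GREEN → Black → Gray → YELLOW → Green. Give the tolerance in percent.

The last band, green, is the tolerance band.
Green corresponds to ±0.5%.

±0.5%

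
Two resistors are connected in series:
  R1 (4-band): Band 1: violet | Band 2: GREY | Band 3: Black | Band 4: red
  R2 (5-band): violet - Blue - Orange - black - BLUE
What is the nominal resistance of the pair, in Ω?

841 Ω

R1: violet, grey → 78; black ×1 → 78 Ω.
R2: violet, blue, orange → 763; black ×1 → 763 Ω.
Series: 78 + 763 = 841 Ω.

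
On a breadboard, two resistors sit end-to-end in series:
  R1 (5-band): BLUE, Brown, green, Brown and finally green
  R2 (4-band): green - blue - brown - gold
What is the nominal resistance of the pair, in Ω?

6710 Ω

R1: blue, brown, green → 615; brown ×10 → 6150 Ω.
R2: green, blue → 56; brown ×10 → 560 Ω.
Series: 6150 + 560 = 6710 Ω.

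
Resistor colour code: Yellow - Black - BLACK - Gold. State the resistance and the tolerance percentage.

Yellow → 4 (first significant figure)
Black → 0 (second significant figure)
Black → ×1 multiplier
Gold → ±5% tolerance
40 × 1 = 40 Ω

40 Ω ±5%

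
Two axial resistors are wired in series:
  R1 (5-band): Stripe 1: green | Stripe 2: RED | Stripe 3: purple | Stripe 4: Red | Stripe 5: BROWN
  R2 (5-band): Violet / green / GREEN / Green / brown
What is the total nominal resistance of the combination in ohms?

75552700 Ω

R1: green, red, violet → 527; red ×10^2 → 52700 Ω.
R2: violet, green, green → 755; green ×10^5 → 75500000 Ω.
Series: 52700 + 75500000 = 75552700 Ω.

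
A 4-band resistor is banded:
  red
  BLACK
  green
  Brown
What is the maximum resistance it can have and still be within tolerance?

Red → 2 (first significant figure)
Black → 0 (second significant figure)
Green → ×10^5 multiplier
Brown → ±1% tolerance
20 × 100000 = 2000000 Ω
Maximum = 2000000 × (1 + 1/100) = 2020000 Ω.

2020000 Ω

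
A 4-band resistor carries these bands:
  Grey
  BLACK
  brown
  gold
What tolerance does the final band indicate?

The last band, gold, is the tolerance band.
Gold corresponds to ±5%.

±5%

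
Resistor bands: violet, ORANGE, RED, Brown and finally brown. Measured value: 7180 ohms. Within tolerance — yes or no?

Violet → 7 (first significant figure)
Orange → 3 (second significant figure)
Red → 2 (third significant figure)
Brown → ×10 multiplier
Brown → ±1% tolerance
732 × 10 = 7320 Ω
Allowed range: 7246.8 Ω to 7393.2 Ω.
7180 ohms lies outside that range.

no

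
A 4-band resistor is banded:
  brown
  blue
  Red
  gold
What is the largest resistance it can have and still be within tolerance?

Brown → 1 (first significant figure)
Blue → 6 (second significant figure)
Red → ×10^2 multiplier
Gold → ±5% tolerance
16 × 100 = 1600 Ω
Largest = 1600 × (1 + 5/100) = 1680 Ω.

1680 Ω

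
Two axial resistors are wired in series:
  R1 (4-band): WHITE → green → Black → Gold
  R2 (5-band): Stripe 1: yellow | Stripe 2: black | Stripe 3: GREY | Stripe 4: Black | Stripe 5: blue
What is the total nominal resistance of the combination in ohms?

R1: white, green → 95; black ×1 → 95 Ω.
R2: yellow, black, grey → 408; black ×1 → 408 Ω.
Series: 95 + 408 = 503 Ω.

503 Ω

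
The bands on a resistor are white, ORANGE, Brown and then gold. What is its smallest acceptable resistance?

883.5 Ω

White → 9 (first significant figure)
Orange → 3 (second significant figure)
Brown → ×10 multiplier
Gold → ±5% tolerance
93 × 10 = 930 Ω
Smallest = 930 × (1 − 5/100) = 883.5 Ω.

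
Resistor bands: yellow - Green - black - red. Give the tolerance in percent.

The last band, red, is the tolerance band.
Red corresponds to ±2%.

±2%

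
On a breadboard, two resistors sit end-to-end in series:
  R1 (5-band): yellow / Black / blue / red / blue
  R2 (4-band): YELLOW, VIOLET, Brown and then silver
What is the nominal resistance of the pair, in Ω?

41070 Ω

R1: yellow, black, blue → 406; red ×10^2 → 40600 Ω.
R2: yellow, violet → 47; brown ×10 → 470 Ω.
Series: 40600 + 470 = 41070 Ω.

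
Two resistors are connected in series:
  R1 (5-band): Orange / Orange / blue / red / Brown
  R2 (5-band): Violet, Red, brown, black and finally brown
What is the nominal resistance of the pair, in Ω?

34321 Ω

R1: orange, orange, blue → 336; red ×10^2 → 33600 Ω.
R2: violet, red, brown → 721; black ×1 → 721 Ω.
Series: 33600 + 721 = 34321 Ω.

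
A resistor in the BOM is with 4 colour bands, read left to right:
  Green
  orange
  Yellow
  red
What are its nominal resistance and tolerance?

530000 Ω ±2%

Green → 5 (first significant figure)
Orange → 3 (second significant figure)
Yellow → ×10^4 multiplier
Red → ±2% tolerance
53 × 10000 = 530000 Ω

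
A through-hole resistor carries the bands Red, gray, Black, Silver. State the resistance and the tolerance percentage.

28 Ω ±10%

Red → 2 (first significant figure)
Grey → 8 (second significant figure)
Black → ×1 multiplier
Silver → ±10% tolerance
28 × 1 = 28 Ω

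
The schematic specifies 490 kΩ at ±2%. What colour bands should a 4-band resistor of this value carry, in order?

490000 Ω = 49 × 10^4.
4 → yellow
9 → white
Multiplier 10^4 → yellow.
±2% tolerance → red.

yellow, white, yellow, red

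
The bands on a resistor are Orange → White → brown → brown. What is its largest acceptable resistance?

393.9 Ω

Orange → 3 (first significant figure)
White → 9 (second significant figure)
Brown → ×10 multiplier
Brown → ±1% tolerance
39 × 10 = 390 Ω
Largest = 390 × (1 + 1/100) = 393.9 Ω.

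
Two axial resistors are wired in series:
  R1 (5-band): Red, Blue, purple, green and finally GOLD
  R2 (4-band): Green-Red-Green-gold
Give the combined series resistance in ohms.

R1: red, blue, violet → 267; green ×10^5 → 26700000 Ω.
R2: green, red → 52; green ×10^5 → 5200000 Ω.
Series: 26700000 + 5200000 = 31900000 Ω.

31900000 Ω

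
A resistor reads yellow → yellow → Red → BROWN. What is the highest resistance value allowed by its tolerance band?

4444 Ω

Yellow → 4 (first significant figure)
Yellow → 4 (second significant figure)
Red → ×10^2 multiplier
Brown → ±1% tolerance
44 × 100 = 4400 Ω
Highest = 4400 × (1 + 1/100) = 4444 Ω.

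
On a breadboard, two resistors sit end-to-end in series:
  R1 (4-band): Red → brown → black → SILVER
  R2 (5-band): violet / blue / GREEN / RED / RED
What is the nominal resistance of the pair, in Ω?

76521 Ω

R1: red, brown → 21; black ×1 → 21 Ω.
R2: violet, blue, green → 765; red ×10^2 → 76500 Ω.
Series: 21 + 76500 = 76521 Ω.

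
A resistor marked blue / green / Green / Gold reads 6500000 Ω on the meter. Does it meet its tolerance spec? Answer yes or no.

yes

Blue → 6 (first significant figure)
Green → 5 (second significant figure)
Green → ×10^5 multiplier
Gold → ±5% tolerance
65 × 100000 = 6500000 Ω
Allowed range: 6175000 Ω to 6825000 Ω.
6500000 Ω lies inside that range.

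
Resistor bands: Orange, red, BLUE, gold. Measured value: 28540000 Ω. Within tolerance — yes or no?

Orange → 3 (first significant figure)
Red → 2 (second significant figure)
Blue → ×10^6 multiplier
Gold → ±5% tolerance
32 × 1000000 = 32000000 Ω
Allowed range: 30400000 Ω to 33600000 Ω.
28540000 Ω lies outside that range.

no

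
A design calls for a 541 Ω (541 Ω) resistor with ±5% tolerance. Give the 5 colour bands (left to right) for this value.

541 Ω = 541 × 10^0.
5 → green
4 → yellow
1 → brown
Multiplier 10^0 → black.
±5% tolerance → gold.

green, yellow, brown, black, gold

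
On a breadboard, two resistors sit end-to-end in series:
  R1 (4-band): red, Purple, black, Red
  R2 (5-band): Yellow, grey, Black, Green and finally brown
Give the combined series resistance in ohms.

48000027 Ω

R1: red, violet → 27; black ×1 → 27 Ω.
R2: yellow, grey, black → 480; green ×10^5 → 48000000 Ω.
Series: 27 + 48000000 = 48000027 Ω.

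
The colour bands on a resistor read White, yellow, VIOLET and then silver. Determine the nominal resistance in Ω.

White → 9 (first significant figure)
Yellow → 4 (second significant figure)
Violet → ×10^7 multiplier
94 × 10000000 = 940000000 Ω

940000000 Ω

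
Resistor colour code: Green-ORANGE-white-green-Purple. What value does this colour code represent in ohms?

53900000 Ω

Green → 5 (first significant figure)
Orange → 3 (second significant figure)
White → 9 (third significant figure)
Green → ×10^5 multiplier
539 × 100000 = 53900000 Ω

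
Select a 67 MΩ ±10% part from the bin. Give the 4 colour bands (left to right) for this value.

blue, violet, blue, silver

67000000 Ω = 67 × 10^6.
6 → blue
7 → violet
Multiplier 10^6 → blue.
±10% tolerance → silver.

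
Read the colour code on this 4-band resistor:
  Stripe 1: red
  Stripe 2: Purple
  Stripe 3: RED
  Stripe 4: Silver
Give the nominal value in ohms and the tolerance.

2700 Ω ±10%

Red → 2 (first significant figure)
Violet → 7 (second significant figure)
Red → ×10^2 multiplier
Silver → ±10% tolerance
27 × 100 = 2700 Ω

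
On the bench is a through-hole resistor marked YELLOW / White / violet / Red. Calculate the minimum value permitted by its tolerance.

480200000 Ω

Yellow → 4 (first significant figure)
White → 9 (second significant figure)
Violet → ×10^7 multiplier
Red → ±2% tolerance
49 × 10000000 = 490000000 Ω
Minimum = 490000000 × (1 − 2/100) = 480200000 Ω.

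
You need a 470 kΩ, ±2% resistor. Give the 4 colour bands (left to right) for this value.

yellow, violet, yellow, red

470000 Ω = 47 × 10^4.
4 → yellow
7 → violet
Multiplier 10^4 → yellow.
±2% tolerance → red.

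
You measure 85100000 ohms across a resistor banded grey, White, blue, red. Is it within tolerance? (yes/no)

Grey → 8 (first significant figure)
White → 9 (second significant figure)
Blue → ×10^6 multiplier
Red → ±2% tolerance
89 × 1000000 = 89000000 Ω
Allowed range: 87220000 Ω to 90780000 Ω.
85100000 ohms lies outside that range.

no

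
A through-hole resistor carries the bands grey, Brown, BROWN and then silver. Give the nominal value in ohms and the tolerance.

Grey → 8 (first significant figure)
Brown → 1 (second significant figure)
Brown → ×10 multiplier
Silver → ±10% tolerance
81 × 10 = 810 Ω

810 Ω ±10%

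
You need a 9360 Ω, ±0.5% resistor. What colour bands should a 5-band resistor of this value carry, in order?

9360 Ω = 936 × 10^1.
9 → white
3 → orange
6 → blue
Multiplier 10^1 → brown.
±0.5% tolerance → green.

white, orange, blue, brown, green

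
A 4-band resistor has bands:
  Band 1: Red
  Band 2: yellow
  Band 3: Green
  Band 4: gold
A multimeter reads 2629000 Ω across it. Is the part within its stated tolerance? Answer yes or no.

Red → 2 (first significant figure)
Yellow → 4 (second significant figure)
Green → ×10^5 multiplier
Gold → ±5% tolerance
24 × 100000 = 2400000 Ω
Allowed range: 2280000 Ω to 2520000 Ω.
2629000 Ω lies outside that range.

no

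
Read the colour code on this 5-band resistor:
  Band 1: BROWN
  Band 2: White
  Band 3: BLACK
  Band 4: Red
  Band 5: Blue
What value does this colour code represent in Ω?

Brown → 1 (first significant figure)
White → 9 (second significant figure)
Black → 0 (third significant figure)
Red → ×10^2 multiplier
190 × 100 = 19000 Ω

19000 Ω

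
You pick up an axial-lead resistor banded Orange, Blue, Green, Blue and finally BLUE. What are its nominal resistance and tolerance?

Orange → 3 (first significant figure)
Blue → 6 (second significant figure)
Green → 5 (third significant figure)
Blue → ×10^6 multiplier
Blue → ±0.25% tolerance
365 × 1000000 = 365000000 Ω

365000000 Ω ±0.25%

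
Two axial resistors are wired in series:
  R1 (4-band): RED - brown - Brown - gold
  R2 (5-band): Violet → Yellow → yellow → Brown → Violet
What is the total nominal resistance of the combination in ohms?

7650 Ω

R1: red, brown → 21; brown ×10 → 210 Ω.
R2: violet, yellow, yellow → 744; brown ×10 → 7440 Ω.
Series: 210 + 7440 = 7650 Ω.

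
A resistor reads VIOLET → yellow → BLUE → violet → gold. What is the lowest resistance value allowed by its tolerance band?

Violet → 7 (first significant figure)
Yellow → 4 (second significant figure)
Blue → 6 (third significant figure)
Violet → ×10^7 multiplier
Gold → ±5% tolerance
746 × 10000000 = 7460000000 Ω
Lowest = 7460000000 × (1 − 5/100) = 7087000000 Ω.

7087000000 Ω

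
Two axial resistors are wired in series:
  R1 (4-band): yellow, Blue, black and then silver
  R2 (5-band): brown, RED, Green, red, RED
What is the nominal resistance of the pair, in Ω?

12546 Ω

R1: yellow, blue → 46; black ×1 → 46 Ω.
R2: brown, red, green → 125; red ×10^2 → 12500 Ω.
Series: 46 + 12500 = 12546 Ω.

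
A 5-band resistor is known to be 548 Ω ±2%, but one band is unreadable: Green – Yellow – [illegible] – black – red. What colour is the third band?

548 Ω = 548 × 10^0.
The third band gives digit 8 of the significand, and 8 is grey.

grey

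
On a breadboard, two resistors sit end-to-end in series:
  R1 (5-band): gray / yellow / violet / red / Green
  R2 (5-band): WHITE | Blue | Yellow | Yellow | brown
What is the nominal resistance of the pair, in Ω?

R1: grey, yellow, violet → 847; red ×10^2 → 84700 Ω.
R2: white, blue, yellow → 964; yellow ×10^4 → 9640000 Ω.
Series: 84700 + 9640000 = 9724700 Ω.

9724700 Ω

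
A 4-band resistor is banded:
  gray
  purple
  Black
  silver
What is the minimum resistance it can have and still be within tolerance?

78.3 Ω

Grey → 8 (first significant figure)
Violet → 7 (second significant figure)
Black → ×1 multiplier
Silver → ±10% tolerance
87 × 1 = 87 Ω
Minimum = 87 × (1 − 10/100) = 78.3 Ω.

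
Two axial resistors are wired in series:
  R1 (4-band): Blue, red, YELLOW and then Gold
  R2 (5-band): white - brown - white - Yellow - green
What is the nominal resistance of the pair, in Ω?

R1: blue, red → 62; yellow ×10^4 → 620000 Ω.
R2: white, brown, white → 919; yellow ×10^4 → 9190000 Ω.
Series: 620000 + 9190000 = 9810000 Ω.

9810000 Ω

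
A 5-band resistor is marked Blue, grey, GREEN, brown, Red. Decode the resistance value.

Blue → 6 (first significant figure)
Grey → 8 (second significant figure)
Green → 5 (third significant figure)
Brown → ×10 multiplier
685 × 10 = 6850 Ω

6850 Ω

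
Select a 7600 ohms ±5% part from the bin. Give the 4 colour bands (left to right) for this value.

violet, blue, red, gold

7600 Ω = 76 × 10^2.
7 → violet
6 → blue
Multiplier 10^2 → red.
±5% tolerance → gold.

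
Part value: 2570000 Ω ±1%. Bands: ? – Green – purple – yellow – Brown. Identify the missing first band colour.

2570000 Ω = 257 × 10^4.
The first band gives digit 2 of the significand, and 2 is red.

red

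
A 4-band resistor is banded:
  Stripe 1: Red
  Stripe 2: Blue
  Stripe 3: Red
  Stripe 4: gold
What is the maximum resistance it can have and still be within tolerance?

2730 Ω

Red → 2 (first significant figure)
Blue → 6 (second significant figure)
Red → ×10^2 multiplier
Gold → ±5% tolerance
26 × 100 = 2600 Ω
Maximum = 2600 × (1 + 5/100) = 2730 Ω.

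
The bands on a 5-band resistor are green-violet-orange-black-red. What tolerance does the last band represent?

The last band, red, is the tolerance band.
Red corresponds to ±2%.

±2%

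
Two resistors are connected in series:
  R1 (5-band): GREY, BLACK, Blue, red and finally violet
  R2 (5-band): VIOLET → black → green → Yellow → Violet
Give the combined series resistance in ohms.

R1: grey, black, blue → 806; red ×10^2 → 80600 Ω.
R2: violet, black, green → 705; yellow ×10^4 → 7050000 Ω.
Series: 80600 + 7050000 = 7130600 Ω.

7130600 Ω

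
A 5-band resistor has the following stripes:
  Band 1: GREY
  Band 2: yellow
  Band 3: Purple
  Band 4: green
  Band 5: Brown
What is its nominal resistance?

84700000 Ω

Grey → 8 (first significant figure)
Yellow → 4 (second significant figure)
Violet → 7 (third significant figure)
Green → ×10^5 multiplier
847 × 100000 = 84700000 Ω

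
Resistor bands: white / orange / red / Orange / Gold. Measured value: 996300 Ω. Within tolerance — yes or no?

White → 9 (first significant figure)
Orange → 3 (second significant figure)
Red → 2 (third significant figure)
Orange → ×10^3 multiplier
Gold → ±5% tolerance
932 × 1000 = 932000 Ω
Allowed range: 885400 Ω to 978600 Ω.
996300 Ω lies outside that range.

no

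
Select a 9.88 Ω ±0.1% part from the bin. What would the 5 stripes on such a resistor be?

white, grey, grey, silver, violet

9.88 Ω = 988 × 10^-2.
9 → white
8 → grey
8 → grey
Multiplier 10^-2 → silver.
±0.1% tolerance → violet.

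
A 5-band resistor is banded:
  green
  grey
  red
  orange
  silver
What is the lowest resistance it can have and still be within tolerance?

Green → 5 (first significant figure)
Grey → 8 (second significant figure)
Red → 2 (third significant figure)
Orange → ×10^3 multiplier
Silver → ±10% tolerance
582 × 1000 = 582000 Ω
Lowest = 582000 × (1 − 10/100) = 523800 Ω.

523800 Ω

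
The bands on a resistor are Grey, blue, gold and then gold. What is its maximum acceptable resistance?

9.03 Ω

Grey → 8 (first significant figure)
Blue → 6 (second significant figure)
Gold → ×0.1 multiplier
Gold → ±5% tolerance
86 × 0.1 = 8.6 Ω
Maximum = 8.6 × (1 + 5/100) = 9.03 Ω.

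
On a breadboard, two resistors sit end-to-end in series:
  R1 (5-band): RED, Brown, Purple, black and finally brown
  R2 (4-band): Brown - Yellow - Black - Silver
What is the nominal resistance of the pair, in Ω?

231 Ω

R1: red, brown, violet → 217; black ×1 → 217 Ω.
R2: brown, yellow → 14; black ×1 → 14 Ω.
Series: 217 + 14 = 231 Ω.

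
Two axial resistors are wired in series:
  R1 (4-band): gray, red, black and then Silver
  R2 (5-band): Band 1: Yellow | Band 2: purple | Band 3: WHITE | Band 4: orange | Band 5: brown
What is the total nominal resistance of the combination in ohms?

R1: grey, red → 82; black ×1 → 82 Ω.
R2: yellow, violet, white → 479; orange ×10^3 → 479000 Ω.
Series: 82 + 479000 = 479082 Ω.

479082 Ω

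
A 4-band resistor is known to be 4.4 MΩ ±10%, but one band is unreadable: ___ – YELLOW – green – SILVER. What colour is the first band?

yellow

4400000 Ω = 44 × 10^5.
The first band gives digit 4 of the significand, and 4 is yellow.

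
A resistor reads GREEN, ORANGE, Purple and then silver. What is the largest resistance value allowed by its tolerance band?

Green → 5 (first significant figure)
Orange → 3 (second significant figure)
Violet → ×10^7 multiplier
Silver → ±10% tolerance
53 × 10000000 = 530000000 Ω
Largest = 530000000 × (1 + 10/100) = 583000000 Ω.

583000000 Ω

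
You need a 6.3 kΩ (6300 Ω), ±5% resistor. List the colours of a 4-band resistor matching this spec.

blue, orange, red, gold

6300 Ω = 63 × 10^2.
6 → blue
3 → orange
Multiplier 10^2 → red.
±5% tolerance → gold.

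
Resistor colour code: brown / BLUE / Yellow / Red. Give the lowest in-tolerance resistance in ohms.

156800 Ω

Brown → 1 (first significant figure)
Blue → 6 (second significant figure)
Yellow → ×10^4 multiplier
Red → ±2% tolerance
16 × 10000 = 160000 Ω
Lowest = 160000 × (1 − 2/100) = 156800 Ω.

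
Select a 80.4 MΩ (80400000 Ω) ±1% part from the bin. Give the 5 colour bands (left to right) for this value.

80400000 Ω = 804 × 10^5.
8 → grey
0 → black
4 → yellow
Multiplier 10^5 → green.
±1% tolerance → brown.

grey, black, yellow, green, brown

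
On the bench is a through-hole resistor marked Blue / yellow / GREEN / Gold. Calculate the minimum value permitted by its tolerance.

Blue → 6 (first significant figure)
Yellow → 4 (second significant figure)
Green → ×10^5 multiplier
Gold → ±5% tolerance
64 × 100000 = 6400000 Ω
Minimum = 6400000 × (1 − 5/100) = 6080000 Ω.

6080000 Ω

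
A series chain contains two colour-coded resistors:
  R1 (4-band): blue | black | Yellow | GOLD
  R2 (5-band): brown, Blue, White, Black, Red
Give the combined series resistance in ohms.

R1: blue, black → 60; yellow ×10^4 → 600000 Ω.
R2: brown, blue, white → 169; black ×1 → 169 Ω.
Series: 600000 + 169 = 600169 Ω.

600169 Ω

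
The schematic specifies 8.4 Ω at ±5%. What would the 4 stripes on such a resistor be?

8.4 Ω = 84 × 10^-1.
8 → grey
4 → yellow
Multiplier 10^-1 → gold.
±5% tolerance → gold.

grey, yellow, gold, gold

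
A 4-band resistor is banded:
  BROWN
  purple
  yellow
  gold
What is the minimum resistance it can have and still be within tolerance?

161500 Ω

Brown → 1 (first significant figure)
Violet → 7 (second significant figure)
Yellow → ×10^4 multiplier
Gold → ±5% tolerance
17 × 10000 = 170000 Ω
Minimum = 170000 × (1 − 5/100) = 161500 Ω.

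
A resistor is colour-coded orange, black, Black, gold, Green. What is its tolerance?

The last band, green, is the tolerance band.
Green corresponds to ±0.5%.

±0.5%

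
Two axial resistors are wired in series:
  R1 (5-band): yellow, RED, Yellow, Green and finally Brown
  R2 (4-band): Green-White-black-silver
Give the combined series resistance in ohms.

R1: yellow, red, yellow → 424; green ×10^5 → 42400000 Ω.
R2: green, white → 59; black ×1 → 59 Ω.
Series: 42400000 + 59 = 42400059 Ω.

42400059 Ω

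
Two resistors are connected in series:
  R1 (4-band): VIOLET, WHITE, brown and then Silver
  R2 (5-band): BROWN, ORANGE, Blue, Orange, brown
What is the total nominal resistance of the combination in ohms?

R1: violet, white → 79; brown ×10 → 790 Ω.
R2: brown, orange, blue → 136; orange ×10^3 → 136000 Ω.
Series: 790 + 136000 = 136790 Ω.

136790 Ω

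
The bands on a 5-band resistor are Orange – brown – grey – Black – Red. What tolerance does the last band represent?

The last band, red, is the tolerance band.
Red corresponds to ±2%.

±2%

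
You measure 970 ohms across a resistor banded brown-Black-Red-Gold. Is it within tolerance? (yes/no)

Brown → 1 (first significant figure)
Black → 0 (second significant figure)
Red → ×10^2 multiplier
Gold → ±5% tolerance
10 × 100 = 1000 Ω
Allowed range: 950 Ω to 1050 Ω.
970 ohms lies inside that range.

yes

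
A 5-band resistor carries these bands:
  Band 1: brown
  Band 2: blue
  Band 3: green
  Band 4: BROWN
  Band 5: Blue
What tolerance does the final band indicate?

The last band, blue, is the tolerance band.
Blue corresponds to ±0.25%.

±0.25%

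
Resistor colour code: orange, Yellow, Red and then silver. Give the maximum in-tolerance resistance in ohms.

3740 Ω

Orange → 3 (first significant figure)
Yellow → 4 (second significant figure)
Red → ×10^2 multiplier
Silver → ±10% tolerance
34 × 100 = 3400 Ω
Maximum = 3400 × (1 + 10/100) = 3740 Ω.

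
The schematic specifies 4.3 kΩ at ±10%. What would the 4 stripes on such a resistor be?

yellow, orange, red, silver

4300 Ω = 43 × 10^2.
4 → yellow
3 → orange
Multiplier 10^2 → red.
±10% tolerance → silver.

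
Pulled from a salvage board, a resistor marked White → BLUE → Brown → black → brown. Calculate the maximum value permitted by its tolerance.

White → 9 (first significant figure)
Blue → 6 (second significant figure)
Brown → 1 (third significant figure)
Black → ×1 multiplier
Brown → ±1% tolerance
961 × 1 = 961 Ω
Maximum = 961 × (1 + 1/100) = 970.61 Ω.

970.61 Ω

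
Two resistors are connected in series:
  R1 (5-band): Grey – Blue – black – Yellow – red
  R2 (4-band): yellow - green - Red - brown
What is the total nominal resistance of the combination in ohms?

8604500 Ω

R1: grey, blue, black → 860; yellow ×10^4 → 8600000 Ω.
R2: yellow, green → 45; red ×10^2 → 4500 Ω.
Series: 8600000 + 4500 = 8604500 Ω.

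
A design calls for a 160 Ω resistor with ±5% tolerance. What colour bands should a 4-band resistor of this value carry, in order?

brown, blue, brown, gold

160 Ω = 16 × 10^1.
1 → brown
6 → blue
Multiplier 10^1 → brown.
±5% tolerance → gold.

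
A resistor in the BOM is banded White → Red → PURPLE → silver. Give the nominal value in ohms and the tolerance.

920000000 Ω ±10%

White → 9 (first significant figure)
Red → 2 (second significant figure)
Violet → ×10^7 multiplier
Silver → ±10% tolerance
92 × 10000000 = 920000000 Ω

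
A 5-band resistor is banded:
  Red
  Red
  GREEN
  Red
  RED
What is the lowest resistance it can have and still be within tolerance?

22050 Ω

Red → 2 (first significant figure)
Red → 2 (second significant figure)
Green → 5 (third significant figure)
Red → ×10^2 multiplier
Red → ±2% tolerance
225 × 100 = 22500 Ω
Lowest = 22500 × (1 − 2/100) = 22050 Ω.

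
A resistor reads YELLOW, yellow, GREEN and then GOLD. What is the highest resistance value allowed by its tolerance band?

4620000 Ω

Yellow → 4 (first significant figure)
Yellow → 4 (second significant figure)
Green → ×10^5 multiplier
Gold → ±5% tolerance
44 × 100000 = 4400000 Ω
Highest = 4400000 × (1 + 5/100) = 4620000 Ω.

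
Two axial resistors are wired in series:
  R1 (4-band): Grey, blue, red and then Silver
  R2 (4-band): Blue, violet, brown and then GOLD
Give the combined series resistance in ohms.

9270 Ω

R1: grey, blue → 86; red ×10^2 → 8600 Ω.
R2: blue, violet → 67; brown ×10 → 670 Ω.
Series: 8600 + 670 = 9270 Ω.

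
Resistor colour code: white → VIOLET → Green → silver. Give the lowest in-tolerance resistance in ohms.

White → 9 (first significant figure)
Violet → 7 (second significant figure)
Green → ×10^5 multiplier
Silver → ±10% tolerance
97 × 100000 = 9700000 Ω
Lowest = 9700000 × (1 − 10/100) = 8730000 Ω.

8730000 Ω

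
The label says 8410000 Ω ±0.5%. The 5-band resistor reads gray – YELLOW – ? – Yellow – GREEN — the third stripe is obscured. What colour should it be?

8410000 Ω = 841 × 10^4.
The third band gives digit 1 of the significand, and 1 is brown.

brown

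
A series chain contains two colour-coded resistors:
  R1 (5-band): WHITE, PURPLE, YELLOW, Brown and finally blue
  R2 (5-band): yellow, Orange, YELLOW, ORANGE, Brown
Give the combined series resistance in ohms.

R1: white, violet, yellow → 974; brown ×10 → 9740 Ω.
R2: yellow, orange, yellow → 434; orange ×10^3 → 434000 Ω.
Series: 9740 + 434000 = 443740 Ω.

443740 Ω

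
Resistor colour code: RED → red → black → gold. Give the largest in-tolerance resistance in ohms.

Red → 2 (first significant figure)
Red → 2 (second significant figure)
Black → ×1 multiplier
Gold → ±5% tolerance
22 × 1 = 22 Ω
Largest = 22 × (1 + 5/100) = 23.1 Ω.

23.1 Ω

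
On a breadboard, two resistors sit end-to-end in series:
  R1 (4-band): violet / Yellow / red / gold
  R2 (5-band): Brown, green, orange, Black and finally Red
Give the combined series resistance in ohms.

7553 Ω

R1: violet, yellow → 74; red ×10^2 → 7400 Ω.
R2: brown, green, orange → 153; black ×1 → 153 Ω.
Series: 7400 + 153 = 7553 Ω.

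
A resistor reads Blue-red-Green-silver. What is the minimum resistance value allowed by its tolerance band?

5580000 Ω

Blue → 6 (first significant figure)
Red → 2 (second significant figure)
Green → ×10^5 multiplier
Silver → ±10% tolerance
62 × 100000 = 6200000 Ω
Minimum = 6200000 × (1 − 10/100) = 5580000 Ω.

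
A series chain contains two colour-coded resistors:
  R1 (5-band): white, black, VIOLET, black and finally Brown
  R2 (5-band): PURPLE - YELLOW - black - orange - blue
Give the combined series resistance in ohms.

R1: white, black, violet → 907; black ×1 → 907 Ω.
R2: violet, yellow, black → 740; orange ×10^3 → 740000 Ω.
Series: 907 + 740000 = 740907 Ω.

740907 Ω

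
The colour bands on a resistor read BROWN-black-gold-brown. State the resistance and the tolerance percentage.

1 Ω ±1%

Brown → 1 (first significant figure)
Black → 0 (second significant figure)
Gold → ×0.1 multiplier
Brown → ±1% tolerance
10 × 0.1 = 1 Ω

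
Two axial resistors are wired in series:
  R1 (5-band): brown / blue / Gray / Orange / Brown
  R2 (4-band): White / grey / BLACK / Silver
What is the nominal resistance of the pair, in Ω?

168098 Ω

R1: brown, blue, grey → 168; orange ×10^3 → 168000 Ω.
R2: white, grey → 98; black ×1 → 98 Ω.
Series: 168000 + 98 = 168098 Ω.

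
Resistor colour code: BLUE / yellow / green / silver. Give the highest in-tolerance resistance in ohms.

Blue → 6 (first significant figure)
Yellow → 4 (second significant figure)
Green → ×10^5 multiplier
Silver → ±10% tolerance
64 × 100000 = 6400000 Ω
Highest = 6400000 × (1 + 10/100) = 7040000 Ω.

7040000 Ω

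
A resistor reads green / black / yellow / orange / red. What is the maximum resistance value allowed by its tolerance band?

Green → 5 (first significant figure)
Black → 0 (second significant figure)
Yellow → 4 (third significant figure)
Orange → ×10^3 multiplier
Red → ±2% tolerance
504 × 1000 = 504000 Ω
Maximum = 504000 × (1 + 2/100) = 514080 Ω.

514080 Ω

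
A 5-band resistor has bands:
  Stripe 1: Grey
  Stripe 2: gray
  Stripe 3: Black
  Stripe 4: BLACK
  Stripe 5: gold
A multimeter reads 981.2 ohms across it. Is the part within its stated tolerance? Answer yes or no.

Grey → 8 (first significant figure)
Grey → 8 (second significant figure)
Black → 0 (third significant figure)
Black → ×1 multiplier
Gold → ±5% tolerance
880 × 1 = 880 Ω
Allowed range: 836 Ω to 924 Ω.
981.2 ohms lies outside that range.

no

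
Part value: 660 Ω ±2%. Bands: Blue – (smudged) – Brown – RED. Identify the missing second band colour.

blue

660 Ω = 66 × 10^1.
The second band gives digit 6 of the significand, and 6 is blue.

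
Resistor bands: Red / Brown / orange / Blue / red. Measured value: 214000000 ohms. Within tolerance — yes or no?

Red → 2 (first significant figure)
Brown → 1 (second significant figure)
Orange → 3 (third significant figure)
Blue → ×10^6 multiplier
Red → ±2% tolerance
213 × 1000000 = 213000000 Ω
Allowed range: 208740000 Ω to 217260000 Ω.
214000000 ohms lies inside that range.

yes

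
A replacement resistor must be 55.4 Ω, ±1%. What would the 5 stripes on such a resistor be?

55.4 Ω = 554 × 10^-1.
5 → green
5 → green
4 → yellow
Multiplier 10^-1 → gold.
±1% tolerance → brown.

green, green, yellow, gold, brown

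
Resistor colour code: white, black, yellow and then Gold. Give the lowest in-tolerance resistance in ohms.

855000 Ω

White → 9 (first significant figure)
Black → 0 (second significant figure)
Yellow → ×10^4 multiplier
Gold → ±5% tolerance
90 × 10000 = 900000 Ω
Lowest = 900000 × (1 − 5/100) = 855000 Ω.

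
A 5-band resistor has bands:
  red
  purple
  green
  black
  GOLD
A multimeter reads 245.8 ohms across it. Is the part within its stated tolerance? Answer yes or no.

no

Red → 2 (first significant figure)
Violet → 7 (second significant figure)
Green → 5 (third significant figure)
Black → ×1 multiplier
Gold → ±5% tolerance
275 × 1 = 275 Ω
Allowed range: 261.25 Ω to 288.75 Ω.
245.8 ohms lies outside that range.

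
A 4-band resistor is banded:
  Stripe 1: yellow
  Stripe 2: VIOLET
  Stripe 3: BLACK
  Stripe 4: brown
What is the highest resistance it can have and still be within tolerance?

47.47 Ω

Yellow → 4 (first significant figure)
Violet → 7 (second significant figure)
Black → ×1 multiplier
Brown → ±1% tolerance
47 × 1 = 47 Ω
Highest = 47 × (1 + 1/100) = 47.47 Ω.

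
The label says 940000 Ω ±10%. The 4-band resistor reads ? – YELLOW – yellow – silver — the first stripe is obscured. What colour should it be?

940000 Ω = 94 × 10^4.
The first band gives digit 9 of the significand, and 9 is white.

white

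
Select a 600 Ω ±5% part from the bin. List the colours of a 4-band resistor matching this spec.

600 Ω = 60 × 10^1.
6 → blue
0 → black
Multiplier 10^1 → brown.
±5% tolerance → gold.

blue, black, brown, gold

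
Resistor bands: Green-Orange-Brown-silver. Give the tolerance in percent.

The last band, silver, is the tolerance band.
Silver corresponds to ±10%.

±10%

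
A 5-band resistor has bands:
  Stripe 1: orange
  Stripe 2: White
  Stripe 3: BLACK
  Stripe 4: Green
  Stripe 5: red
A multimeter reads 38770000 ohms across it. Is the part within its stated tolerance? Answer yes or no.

yes

Orange → 3 (first significant figure)
White → 9 (second significant figure)
Black → 0 (third significant figure)
Green → ×10^5 multiplier
Red → ±2% tolerance
390 × 100000 = 39000000 Ω
Allowed range: 38220000 Ω to 39780000 Ω.
38770000 ohms lies inside that range.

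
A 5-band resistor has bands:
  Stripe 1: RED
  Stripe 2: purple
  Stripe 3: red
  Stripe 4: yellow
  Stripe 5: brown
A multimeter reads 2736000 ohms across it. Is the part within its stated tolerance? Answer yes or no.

yes

Red → 2 (first significant figure)
Violet → 7 (second significant figure)
Red → 2 (third significant figure)
Yellow → ×10^4 multiplier
Brown → ±1% tolerance
272 × 10000 = 2720000 Ω
Allowed range: 2692800 Ω to 2747200 Ω.
2736000 ohms lies inside that range.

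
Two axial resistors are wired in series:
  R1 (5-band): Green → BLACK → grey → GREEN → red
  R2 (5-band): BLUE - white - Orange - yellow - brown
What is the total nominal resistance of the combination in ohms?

57730000 Ω

R1: green, black, grey → 508; green ×10^5 → 50800000 Ω.
R2: blue, white, orange → 693; yellow ×10^4 → 6930000 Ω.
Series: 50800000 + 6930000 = 57730000 Ω.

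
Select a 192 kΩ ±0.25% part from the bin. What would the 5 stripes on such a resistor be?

brown, white, red, orange, blue

192000 Ω = 192 × 10^3.
1 → brown
9 → white
2 → red
Multiplier 10^3 → orange.
±0.25% tolerance → blue.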